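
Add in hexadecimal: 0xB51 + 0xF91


Align and add column by column (LSB to MSB, each column mod 16 with carry):
  0B51
+ 0F91
  ----
  col 0: 1(1) + 1(1) + 0 (carry in) = 2 → 2(2), carry out 0
  col 1: 5(5) + 9(9) + 0 (carry in) = 14 → E(14), carry out 0
  col 2: B(11) + F(15) + 0 (carry in) = 26 → A(10), carry out 1
  col 3: 0(0) + 0(0) + 1 (carry in) = 1 → 1(1), carry out 0
Reading digits MSB→LSB: 1AE2
Strip leading zeros: 1AE2
= 0x1AE2


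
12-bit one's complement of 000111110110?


Original: 000111110110
Invert all bits:
  bit 0: 0 → 1
  bit 1: 0 → 1
  bit 2: 0 → 1
  bit 3: 1 → 0
  bit 4: 1 → 0
  bit 5: 1 → 0
  bit 6: 1 → 0
  bit 7: 1 → 0
  bit 8: 0 → 1
  bit 9: 1 → 0
  bit 10: 1 → 0
  bit 11: 0 → 1
= 111000001001


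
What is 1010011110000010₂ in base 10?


Positional values:
Bit 1: 1 × 2^1 = 2
Bit 7: 1 × 2^7 = 128
Bit 8: 1 × 2^8 = 256
Bit 9: 1 × 2^9 = 512
Bit 10: 1 × 2^10 = 1024
Bit 13: 1 × 2^13 = 8192
Bit 15: 1 × 2^15 = 32768
Sum = 2 + 128 + 256 + 512 + 1024 + 8192 + 32768
= 42882


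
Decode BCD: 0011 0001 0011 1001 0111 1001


Each 4-bit group → digit:
  0011 → 3
  0001 → 1
  0011 → 3
  1001 → 9
  0111 → 7
  1001 → 9
= 313979


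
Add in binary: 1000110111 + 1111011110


Align and add column by column (LSB to MSB, carry propagating):
  01000110111
+ 01111011110
  -----------
  col 0: 1 + 0 + 0 (carry in) = 1 → bit 1, carry out 0
  col 1: 1 + 1 + 0 (carry in) = 2 → bit 0, carry out 1
  col 2: 1 + 1 + 1 (carry in) = 3 → bit 1, carry out 1
  col 3: 0 + 1 + 1 (carry in) = 2 → bit 0, carry out 1
  col 4: 1 + 1 + 1 (carry in) = 3 → bit 1, carry out 1
  col 5: 1 + 0 + 1 (carry in) = 2 → bit 0, carry out 1
  col 6: 0 + 1 + 1 (carry in) = 2 → bit 0, carry out 1
  col 7: 0 + 1 + 1 (carry in) = 2 → bit 0, carry out 1
  col 8: 0 + 1 + 1 (carry in) = 2 → bit 0, carry out 1
  col 9: 1 + 1 + 1 (carry in) = 3 → bit 1, carry out 1
  col 10: 0 + 0 + 1 (carry in) = 1 → bit 1, carry out 0
Reading bits MSB→LSB: 11000010101
Strip leading zeros: 11000010101
= 11000010101


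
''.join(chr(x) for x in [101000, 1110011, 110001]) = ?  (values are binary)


Codes (binary): 101000 1110011 110001
Per-code ASCII lookup:
  101000 = 40  (special character) → '('
  1110011 = 115  (range 97-122: lowercase, 115 - 97 = 18) → 's'
  110001 = 49  (range 48-57: digits, 49 - 48 = 1) → '1'
= '(s1'


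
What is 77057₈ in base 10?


Positional values:
Position 0: 7 × 8^0 = 7
Position 1: 5 × 8^1 = 40
Position 2: 0 × 8^2 = 0
Position 3: 7 × 8^3 = 3584
Position 4: 7 × 8^4 = 28672
Sum = 7 + 40 + 0 + 3584 + 28672
= 32303


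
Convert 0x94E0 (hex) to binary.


Each hex digit → 4 binary bits:
  9 = 1001
  4 = 0100
  E = 1110
  0 = 0000
Concatenate: 1001 0100 1110 0000
= 1001010011100000


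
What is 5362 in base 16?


Divide by 16 repeatedly:
5362 ÷ 16 = 335 remainder 2 (2)
335 ÷ 16 = 20 remainder 15 (F)
20 ÷ 16 = 1 remainder 4 (4)
1 ÷ 16 = 0 remainder 1 (1)
Reading remainders bottom-up:
= 0x14F2


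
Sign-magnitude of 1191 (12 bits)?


Sign bit: 0 (positive)
Magnitude: 1191 = 10010100111
= 010010100111


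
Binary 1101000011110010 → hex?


Group into 4-bit nibbles: 1101000011110010
  1101 = D
  0000 = 0
  1111 = F
  0010 = 2
= 0xD0F2


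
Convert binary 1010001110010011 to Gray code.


Binary: 1010001110010011
Gray code: G = B XOR (B >> 1)
B >> 1 = 0101000111001001
1010001110010011 XOR 0101000111001001:
  1 XOR 0 = 1
  0 XOR 1 = 1
  1 XOR 0 = 1
  0 XOR 1 = 1
  0 XOR 0 = 0
  0 XOR 0 = 0
  1 XOR 0 = 1
  1 XOR 1 = 0
  1 XOR 1 = 0
  0 XOR 1 = 1
  0 XOR 0 = 0
  1 XOR 0 = 1
  0 XOR 1 = 1
  0 XOR 0 = 0
  1 XOR 0 = 1
  1 XOR 1 = 0
= 1111001001011010


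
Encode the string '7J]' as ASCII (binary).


String: '7J]'  (3 characters)
Per-character ASCII lookup:
  '7': digits start at 48: '7' = 48 + 7 = 55 → 110111
  'J': uppercase starts at 65: 'J' = 65 + 9 = 74 → 1001010
  ']': special character: ']' = 93 → 1011101
= 110111 1001010 1011101


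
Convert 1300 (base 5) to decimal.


Positional values (base 5):
  0 × 5^0 = 0 × 1 = 0
  0 × 5^1 = 0 × 5 = 0
  3 × 5^2 = 3 × 25 = 75
  1 × 5^3 = 1 × 125 = 125
Sum = 0 + 0 + 75 + 125
= 200


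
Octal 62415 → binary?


Each octal digit → 3 binary bits:
  6 = 110
  2 = 010
  4 = 100
  1 = 001
  5 = 101
Concatenate: 110 010 100 001 101
= 110010100001101


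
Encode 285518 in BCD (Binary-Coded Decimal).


Each digit → 4-bit binary:
  2 → 0010
  8 → 1000
  5 → 0101
  5 → 0101
  1 → 0001
  8 → 1000
= 0010 1000 0101 0101 0001 1000


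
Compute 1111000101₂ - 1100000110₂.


Align and subtract column by column (LSB to MSB, borrowing when needed):
  1111000101
- 1100000110
  ----------
  col 0: (1 - 0 borrow-in) - 0 → 1 - 0 = 1, borrow out 0
  col 1: (0 - 0 borrow-in) - 1 → borrow from next column: (0+2) - 1 = 1, borrow out 1
  col 2: (1 - 1 borrow-in) - 1 → borrow from next column: (0+2) - 1 = 1, borrow out 1
  col 3: (0 - 1 borrow-in) - 0 → borrow from next column: (-1+2) - 0 = 1, borrow out 1
  col 4: (0 - 1 borrow-in) - 0 → borrow from next column: (-1+2) - 0 = 1, borrow out 1
  col 5: (0 - 1 borrow-in) - 0 → borrow from next column: (-1+2) - 0 = 1, borrow out 1
  col 6: (1 - 1 borrow-in) - 0 → 0 - 0 = 0, borrow out 0
  col 7: (1 - 0 borrow-in) - 0 → 1 - 0 = 1, borrow out 0
  col 8: (1 - 0 borrow-in) - 1 → 1 - 1 = 0, borrow out 0
  col 9: (1 - 0 borrow-in) - 1 → 1 - 1 = 0, borrow out 0
Reading bits MSB→LSB: 0010111111
Strip leading zeros: 10111111
= 10111111


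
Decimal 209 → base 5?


Divide by 5 repeatedly:
209 ÷ 5 = 41 remainder 4
41 ÷ 5 = 8 remainder 1
8 ÷ 5 = 1 remainder 3
1 ÷ 5 = 0 remainder 1
Reading remainders bottom-up:
= 1314


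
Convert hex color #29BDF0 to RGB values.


Hex: #29BDF0
R = 29₁₆ = 41
G = BD₁₆ = 189
B = F0₁₆ = 240
= RGB(41, 189, 240)


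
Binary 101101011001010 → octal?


Group into 3-bit groups: 101101011001010
  101 = 5
  101 = 5
  011 = 3
  001 = 1
  010 = 2
= 0o55312


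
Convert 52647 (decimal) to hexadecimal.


Divide by 16 repeatedly:
52647 ÷ 16 = 3290 remainder 7 (7)
3290 ÷ 16 = 205 remainder 10 (A)
205 ÷ 16 = 12 remainder 13 (D)
12 ÷ 16 = 0 remainder 12 (C)
Reading remainders bottom-up:
= 0xCDA7


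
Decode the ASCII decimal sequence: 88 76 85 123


Codes (decimal): 88 76 85 123
Per-code ASCII lookup:
  88  (range 65-90: uppercase, 88 - 65 = 23) → 'X'
  76  (range 65-90: uppercase, 76 - 65 = 11) → 'L'
  85  (range 65-90: uppercase, 85 - 65 = 20) → 'U'
  123  (special character) → '{'
= 'XLU{'


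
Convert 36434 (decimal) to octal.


Divide by 8 repeatedly:
36434 ÷ 8 = 4554 remainder 2
4554 ÷ 8 = 569 remainder 2
569 ÷ 8 = 71 remainder 1
71 ÷ 8 = 8 remainder 7
8 ÷ 8 = 1 remainder 0
1 ÷ 8 = 0 remainder 1
Reading remainders bottom-up:
= 0o107122


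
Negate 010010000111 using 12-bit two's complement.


Original: 010010000111
Step 1 - Invert all bits: 101101111000
Step 2 - Add 1: 101101111000 + 1
= 101101111001 (represents -1159)


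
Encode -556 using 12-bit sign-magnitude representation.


Sign bit: 1 (negative)
Magnitude: 556 = 01000101100
= 101000101100


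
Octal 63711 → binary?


Each octal digit → 3 binary bits:
  6 = 110
  3 = 011
  7 = 111
  1 = 001
  1 = 001
Concatenate: 110 011 111 001 001
= 110011111001001


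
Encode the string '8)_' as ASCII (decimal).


String: '8)_'  (3 characters)
Per-character ASCII lookup:
  '8': digits start at 48: '8' = 48 + 8 = 56
  ')': special character: ')' = 41
  '_': special character: '_' = 95
= 56 41 95


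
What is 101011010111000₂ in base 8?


Group into 3-bit groups: 101011010111000
  101 = 5
  011 = 3
  010 = 2
  111 = 7
  000 = 0
= 0o53270


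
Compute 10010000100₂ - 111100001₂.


Align and subtract column by column (LSB to MSB, borrowing when needed):
  10010000100
- 00111100001
  -----------
  col 0: (0 - 0 borrow-in) - 1 → borrow from next column: (0+2) - 1 = 1, borrow out 1
  col 1: (0 - 1 borrow-in) - 0 → borrow from next column: (-1+2) - 0 = 1, borrow out 1
  col 2: (1 - 1 borrow-in) - 0 → 0 - 0 = 0, borrow out 0
  col 3: (0 - 0 borrow-in) - 0 → 0 - 0 = 0, borrow out 0
  col 4: (0 - 0 borrow-in) - 0 → 0 - 0 = 0, borrow out 0
  col 5: (0 - 0 borrow-in) - 1 → borrow from next column: (0+2) - 1 = 1, borrow out 1
  col 6: (0 - 1 borrow-in) - 1 → borrow from next column: (-1+2) - 1 = 0, borrow out 1
  col 7: (1 - 1 borrow-in) - 1 → borrow from next column: (0+2) - 1 = 1, borrow out 1
  col 8: (0 - 1 borrow-in) - 1 → borrow from next column: (-1+2) - 1 = 0, borrow out 1
  col 9: (0 - 1 borrow-in) - 0 → borrow from next column: (-1+2) - 0 = 1, borrow out 1
  col 10: (1 - 1 borrow-in) - 0 → 0 - 0 = 0, borrow out 0
Reading bits MSB→LSB: 01010100011
Strip leading zeros: 1010100011
= 1010100011


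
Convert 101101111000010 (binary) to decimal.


Positional values:
Bit 1: 1 × 2^1 = 2
Bit 6: 1 × 2^6 = 64
Bit 7: 1 × 2^7 = 128
Bit 8: 1 × 2^8 = 256
Bit 9: 1 × 2^9 = 512
Bit 11: 1 × 2^11 = 2048
Bit 12: 1 × 2^12 = 4096
Bit 14: 1 × 2^14 = 16384
Sum = 2 + 64 + 128 + 256 + 512 + 2048 + 4096 + 16384
= 23490


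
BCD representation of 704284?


Each digit → 4-bit binary:
  7 → 0111
  0 → 0000
  4 → 0100
  2 → 0010
  8 → 1000
  4 → 0100
= 0111 0000 0100 0010 1000 0100


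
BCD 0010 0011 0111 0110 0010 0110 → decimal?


Each 4-bit group → digit:
  0010 → 2
  0011 → 3
  0111 → 7
  0110 → 6
  0010 → 2
  0110 → 6
= 237626


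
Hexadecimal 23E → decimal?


Positional values:
Position 0: E × 16^0 = 14 × 1 = 14
Position 1: 3 × 16^1 = 3 × 16 = 48
Position 2: 2 × 16^2 = 2 × 256 = 512
Sum = 14 + 48 + 512
= 574


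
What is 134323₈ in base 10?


Positional values:
Position 0: 3 × 8^0 = 3
Position 1: 2 × 8^1 = 16
Position 2: 3 × 8^2 = 192
Position 3: 4 × 8^3 = 2048
Position 4: 3 × 8^4 = 12288
Position 5: 1 × 8^5 = 32768
Sum = 3 + 16 + 192 + 2048 + 12288 + 32768
= 47315


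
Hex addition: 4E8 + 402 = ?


Align and add column by column (LSB to MSB, each column mod 16 with carry):
  04E8
+ 0402
  ----
  col 0: 8(8) + 2(2) + 0 (carry in) = 10 → A(10), carry out 0
  col 1: E(14) + 0(0) + 0 (carry in) = 14 → E(14), carry out 0
  col 2: 4(4) + 4(4) + 0 (carry in) = 8 → 8(8), carry out 0
  col 3: 0(0) + 0(0) + 0 (carry in) = 0 → 0(0), carry out 0
Reading digits MSB→LSB: 08EA
Strip leading zeros: 8EA
= 0x8EA


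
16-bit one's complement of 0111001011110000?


Original: 0111001011110000
Invert all bits:
  bit 0: 0 → 1
  bit 1: 1 → 0
  bit 2: 1 → 0
  bit 3: 1 → 0
  bit 4: 0 → 1
  bit 5: 0 → 1
  bit 6: 1 → 0
  bit 7: 0 → 1
  bit 8: 1 → 0
  bit 9: 1 → 0
  bit 10: 1 → 0
  bit 11: 1 → 0
  bit 12: 0 → 1
  bit 13: 0 → 1
  bit 14: 0 → 1
  bit 15: 0 → 1
= 1000110100001111


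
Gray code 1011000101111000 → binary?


Gray code: 1011000101111000
MSB stays the same: 1
Each subsequent bit = prev_binary XOR current_gray:
  B[1] = 1 XOR 0 = 1
  B[2] = 1 XOR 1 = 0
  B[3] = 0 XOR 1 = 1
  B[4] = 1 XOR 0 = 1
  B[5] = 1 XOR 0 = 1
  B[6] = 1 XOR 0 = 1
  B[7] = 1 XOR 1 = 0
  B[8] = 0 XOR 0 = 0
  B[9] = 0 XOR 1 = 1
  B[10] = 1 XOR 1 = 0
  B[11] = 0 XOR 1 = 1
  B[12] = 1 XOR 1 = 0
  B[13] = 0 XOR 0 = 0
  B[14] = 0 XOR 0 = 0
  B[15] = 0 XOR 0 = 0
= 1101111001010000 (56912 decimal)


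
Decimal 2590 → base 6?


Divide by 6 repeatedly:
2590 ÷ 6 = 431 remainder 4
431 ÷ 6 = 71 remainder 5
71 ÷ 6 = 11 remainder 5
11 ÷ 6 = 1 remainder 5
1 ÷ 6 = 0 remainder 1
Reading remainders bottom-up:
= 15554


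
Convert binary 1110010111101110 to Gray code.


Binary: 1110010111101110
Gray code: G = B XOR (B >> 1)
B >> 1 = 0111001011110111
1110010111101110 XOR 0111001011110111:
  1 XOR 0 = 1
  1 XOR 1 = 0
  1 XOR 1 = 0
  0 XOR 1 = 1
  0 XOR 0 = 0
  1 XOR 0 = 1
  0 XOR 1 = 1
  1 XOR 0 = 1
  1 XOR 1 = 0
  1 XOR 1 = 0
  1 XOR 1 = 0
  0 XOR 1 = 1
  1 XOR 0 = 1
  1 XOR 1 = 0
  1 XOR 1 = 0
  0 XOR 1 = 1
= 1001011100011001


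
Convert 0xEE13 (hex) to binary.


Each hex digit → 4 binary bits:
  E = 1110
  E = 1110
  1 = 0001
  3 = 0011
Concatenate: 1110 1110 0001 0011
= 1110111000010011


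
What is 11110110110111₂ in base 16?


Group into 4-bit nibbles: 0011110110110111
  0011 = 3
  1101 = D
  1011 = B
  0111 = 7
= 0x3DB7


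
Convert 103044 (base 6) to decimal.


Positional values (base 6):
  4 × 6^0 = 4 × 1 = 4
  4 × 6^1 = 4 × 6 = 24
  0 × 6^2 = 0 × 36 = 0
  3 × 6^3 = 3 × 216 = 648
  0 × 6^4 = 0 × 1296 = 0
  1 × 6^5 = 1 × 7776 = 7776
Sum = 4 + 24 + 0 + 648 + 0 + 7776
= 8452


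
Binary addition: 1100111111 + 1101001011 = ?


Align and add column by column (LSB to MSB, carry propagating):
  01100111111
+ 01101001011
  -----------
  col 0: 1 + 1 + 0 (carry in) = 2 → bit 0, carry out 1
  col 1: 1 + 1 + 1 (carry in) = 3 → bit 1, carry out 1
  col 2: 1 + 0 + 1 (carry in) = 2 → bit 0, carry out 1
  col 3: 1 + 1 + 1 (carry in) = 3 → bit 1, carry out 1
  col 4: 1 + 0 + 1 (carry in) = 2 → bit 0, carry out 1
  col 5: 1 + 0 + 1 (carry in) = 2 → bit 0, carry out 1
  col 6: 0 + 1 + 1 (carry in) = 2 → bit 0, carry out 1
  col 7: 0 + 0 + 1 (carry in) = 1 → bit 1, carry out 0
  col 8: 1 + 1 + 0 (carry in) = 2 → bit 0, carry out 1
  col 9: 1 + 1 + 1 (carry in) = 3 → bit 1, carry out 1
  col 10: 0 + 0 + 1 (carry in) = 1 → bit 1, carry out 0
Reading bits MSB→LSB: 11010001010
Strip leading zeros: 11010001010
= 11010001010


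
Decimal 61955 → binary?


Divide by 2 repeatedly:
61955 ÷ 2 = 30977 remainder 1
30977 ÷ 2 = 15488 remainder 1
15488 ÷ 2 = 7744 remainder 0
7744 ÷ 2 = 3872 remainder 0
3872 ÷ 2 = 1936 remainder 0
1936 ÷ 2 = 968 remainder 0
968 ÷ 2 = 484 remainder 0
484 ÷ 2 = 242 remainder 0
242 ÷ 2 = 121 remainder 0
121 ÷ 2 = 60 remainder 1
60 ÷ 2 = 30 remainder 0
30 ÷ 2 = 15 remainder 0
15 ÷ 2 = 7 remainder 1
7 ÷ 2 = 3 remainder 1
3 ÷ 2 = 1 remainder 1
1 ÷ 2 = 0 remainder 1
Reading remainders bottom-up:
= 1111001000000011


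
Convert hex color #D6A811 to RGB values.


Hex: #D6A811
R = D6₁₆ = 214
G = A8₁₆ = 168
B = 11₁₆ = 17
= RGB(214, 168, 17)


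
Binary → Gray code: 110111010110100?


Binary: 110111010110100
Gray code: G = B XOR (B >> 1)
B >> 1 = 011011101011010
110111010110100 XOR 011011101011010:
  1 XOR 0 = 1
  1 XOR 1 = 0
  0 XOR 1 = 1
  1 XOR 0 = 1
  1 XOR 1 = 0
  1 XOR 1 = 0
  0 XOR 1 = 1
  1 XOR 0 = 1
  0 XOR 1 = 1
  1 XOR 0 = 1
  1 XOR 1 = 0
  0 XOR 1 = 1
  1 XOR 0 = 1
  0 XOR 1 = 1
  0 XOR 0 = 0
= 101100111101110


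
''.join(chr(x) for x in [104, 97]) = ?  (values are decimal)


Codes (decimal): 104 97
Per-code ASCII lookup:
  104  (range 97-122: lowercase, 104 - 97 = 7) → 'h'
  97  (range 97-122: lowercase, 97 - 97 = 0) → 'a'
= 'ha'


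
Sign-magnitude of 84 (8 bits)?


Sign bit: 0 (positive)
Magnitude: 84 = 1010100
= 01010100


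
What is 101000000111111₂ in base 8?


Group into 3-bit groups: 101000000111111
  101 = 5
  000 = 0
  000 = 0
  111 = 7
  111 = 7
= 0o50077


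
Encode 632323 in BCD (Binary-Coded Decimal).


Each digit → 4-bit binary:
  6 → 0110
  3 → 0011
  2 → 0010
  3 → 0011
  2 → 0010
  3 → 0011
= 0110 0011 0010 0011 0010 0011


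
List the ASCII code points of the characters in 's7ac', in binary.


String: 's7ac'  (4 characters)
Per-character ASCII lookup:
  's': lowercase starts at 97: 's' = 97 + 18 = 115 → 1110011
  '7': digits start at 48: '7' = 48 + 7 = 55 → 110111
  'a': lowercase starts at 97: 'a' = 97 + 0 = 97 → 1100001
  'c': lowercase starts at 97: 'c' = 97 + 2 = 99 → 1100011
= 1110011 110111 1100001 1100011


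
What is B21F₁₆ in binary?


Each hex digit → 4 binary bits:
  B = 1011
  2 = 0010
  1 = 0001
  F = 1111
Concatenate: 1011 0010 0001 1111
= 1011001000011111


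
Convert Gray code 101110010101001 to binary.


Gray code: 101110010101001
MSB stays the same: 1
Each subsequent bit = prev_binary XOR current_gray:
  B[1] = 1 XOR 0 = 1
  B[2] = 1 XOR 1 = 0
  B[3] = 0 XOR 1 = 1
  B[4] = 1 XOR 1 = 0
  B[5] = 0 XOR 0 = 0
  B[6] = 0 XOR 0 = 0
  B[7] = 0 XOR 1 = 1
  B[8] = 1 XOR 0 = 1
  B[9] = 1 XOR 1 = 0
  B[10] = 0 XOR 0 = 0
  B[11] = 0 XOR 1 = 1
  B[12] = 1 XOR 0 = 1
  B[13] = 1 XOR 0 = 1
  B[14] = 1 XOR 1 = 0
= 110100011001110 (26830 decimal)


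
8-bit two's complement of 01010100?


Original: 01010100
Step 1 - Invert all bits: 10101011
Step 2 - Add 1: 10101011 + 1
= 10101100 (represents -84)


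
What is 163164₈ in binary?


Each octal digit → 3 binary bits:
  1 = 001
  6 = 110
  3 = 011
  1 = 001
  6 = 110
  4 = 100
Concatenate: 001 110 011 001 110 100
= 001110011001110100


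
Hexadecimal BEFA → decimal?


Positional values:
Position 0: A × 16^0 = 10 × 1 = 10
Position 1: F × 16^1 = 15 × 16 = 240
Position 2: E × 16^2 = 14 × 256 = 3584
Position 3: B × 16^3 = 11 × 4096 = 45056
Sum = 10 + 240 + 3584 + 45056
= 48890


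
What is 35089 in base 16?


Divide by 16 repeatedly:
35089 ÷ 16 = 2193 remainder 1 (1)
2193 ÷ 16 = 137 remainder 1 (1)
137 ÷ 16 = 8 remainder 9 (9)
8 ÷ 16 = 0 remainder 8 (8)
Reading remainders bottom-up:
= 0x8911


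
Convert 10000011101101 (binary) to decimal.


Positional values:
Bit 0: 1 × 2^0 = 1
Bit 2: 1 × 2^2 = 4
Bit 3: 1 × 2^3 = 8
Bit 5: 1 × 2^5 = 32
Bit 6: 1 × 2^6 = 64
Bit 7: 1 × 2^7 = 128
Bit 13: 1 × 2^13 = 8192
Sum = 1 + 4 + 8 + 32 + 64 + 128 + 8192
= 8429


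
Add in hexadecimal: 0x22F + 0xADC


Align and add column by column (LSB to MSB, each column mod 16 with carry):
  022F
+ 0ADC
  ----
  col 0: F(15) + C(12) + 0 (carry in) = 27 → B(11), carry out 1
  col 1: 2(2) + D(13) + 1 (carry in) = 16 → 0(0), carry out 1
  col 2: 2(2) + A(10) + 1 (carry in) = 13 → D(13), carry out 0
  col 3: 0(0) + 0(0) + 0 (carry in) = 0 → 0(0), carry out 0
Reading digits MSB→LSB: 0D0B
Strip leading zeros: D0B
= 0xD0B


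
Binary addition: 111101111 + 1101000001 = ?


Align and add column by column (LSB to MSB, carry propagating):
  00111101111
+ 01101000001
  -----------
  col 0: 1 + 1 + 0 (carry in) = 2 → bit 0, carry out 1
  col 1: 1 + 0 + 1 (carry in) = 2 → bit 0, carry out 1
  col 2: 1 + 0 + 1 (carry in) = 2 → bit 0, carry out 1
  col 3: 1 + 0 + 1 (carry in) = 2 → bit 0, carry out 1
  col 4: 0 + 0 + 1 (carry in) = 1 → bit 1, carry out 0
  col 5: 1 + 0 + 0 (carry in) = 1 → bit 1, carry out 0
  col 6: 1 + 1 + 0 (carry in) = 2 → bit 0, carry out 1
  col 7: 1 + 0 + 1 (carry in) = 2 → bit 0, carry out 1
  col 8: 1 + 1 + 1 (carry in) = 3 → bit 1, carry out 1
  col 9: 0 + 1 + 1 (carry in) = 2 → bit 0, carry out 1
  col 10: 0 + 0 + 1 (carry in) = 1 → bit 1, carry out 0
Reading bits MSB→LSB: 10100110000
Strip leading zeros: 10100110000
= 10100110000


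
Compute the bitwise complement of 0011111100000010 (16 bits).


Original: 0011111100000010
Invert all bits:
  bit 0: 0 → 1
  bit 1: 0 → 1
  bit 2: 1 → 0
  bit 3: 1 → 0
  bit 4: 1 → 0
  bit 5: 1 → 0
  bit 6: 1 → 0
  bit 7: 1 → 0
  bit 8: 0 → 1
  bit 9: 0 → 1
  bit 10: 0 → 1
  bit 11: 0 → 1
  bit 12: 0 → 1
  bit 13: 0 → 1
  bit 14: 1 → 0
  bit 15: 0 → 1
= 1100000011111101


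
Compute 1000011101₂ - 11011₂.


Align and subtract column by column (LSB to MSB, borrowing when needed):
  1000011101
- 0000011011
  ----------
  col 0: (1 - 0 borrow-in) - 1 → 1 - 1 = 0, borrow out 0
  col 1: (0 - 0 borrow-in) - 1 → borrow from next column: (0+2) - 1 = 1, borrow out 1
  col 2: (1 - 1 borrow-in) - 0 → 0 - 0 = 0, borrow out 0
  col 3: (1 - 0 borrow-in) - 1 → 1 - 1 = 0, borrow out 0
  col 4: (1 - 0 borrow-in) - 1 → 1 - 1 = 0, borrow out 0
  col 5: (0 - 0 borrow-in) - 0 → 0 - 0 = 0, borrow out 0
  col 6: (0 - 0 borrow-in) - 0 → 0 - 0 = 0, borrow out 0
  col 7: (0 - 0 borrow-in) - 0 → 0 - 0 = 0, borrow out 0
  col 8: (0 - 0 borrow-in) - 0 → 0 - 0 = 0, borrow out 0
  col 9: (1 - 0 borrow-in) - 0 → 1 - 0 = 1, borrow out 0
Reading bits MSB→LSB: 1000000010
Strip leading zeros: 1000000010
= 1000000010


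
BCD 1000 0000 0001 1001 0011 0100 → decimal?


Each 4-bit group → digit:
  1000 → 8
  0000 → 0
  0001 → 1
  1001 → 9
  0011 → 3
  0100 → 4
= 801934


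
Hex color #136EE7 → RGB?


Hex: #136EE7
R = 13₁₆ = 19
G = 6E₁₆ = 110
B = E7₁₆ = 231
= RGB(19, 110, 231)


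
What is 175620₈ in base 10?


Positional values:
Position 0: 0 × 8^0 = 0
Position 1: 2 × 8^1 = 16
Position 2: 6 × 8^2 = 384
Position 3: 5 × 8^3 = 2560
Position 4: 7 × 8^4 = 28672
Position 5: 1 × 8^5 = 32768
Sum = 0 + 16 + 384 + 2560 + 28672 + 32768
= 64400


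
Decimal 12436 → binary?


Divide by 2 repeatedly:
12436 ÷ 2 = 6218 remainder 0
6218 ÷ 2 = 3109 remainder 0
3109 ÷ 2 = 1554 remainder 1
1554 ÷ 2 = 777 remainder 0
777 ÷ 2 = 388 remainder 1
388 ÷ 2 = 194 remainder 0
194 ÷ 2 = 97 remainder 0
97 ÷ 2 = 48 remainder 1
48 ÷ 2 = 24 remainder 0
24 ÷ 2 = 12 remainder 0
12 ÷ 2 = 6 remainder 0
6 ÷ 2 = 3 remainder 0
3 ÷ 2 = 1 remainder 1
1 ÷ 2 = 0 remainder 1
Reading remainders bottom-up:
= 11000010010100


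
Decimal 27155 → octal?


Divide by 8 repeatedly:
27155 ÷ 8 = 3394 remainder 3
3394 ÷ 8 = 424 remainder 2
424 ÷ 8 = 53 remainder 0
53 ÷ 8 = 6 remainder 5
6 ÷ 8 = 0 remainder 6
Reading remainders bottom-up:
= 0o65023


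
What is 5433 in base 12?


Divide by 12 repeatedly:
5433 ÷ 12 = 452 remainder 9
452 ÷ 12 = 37 remainder 8
37 ÷ 12 = 3 remainder 1
3 ÷ 12 = 0 remainder 3
Reading remainders bottom-up:
= 3189


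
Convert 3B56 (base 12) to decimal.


Positional values (base 12):
  6 × 12^0 = 6 × 1 = 6
  5 × 12^1 = 5 × 12 = 60
  B × 12^2 = 11 × 144 = 1584
  3 × 12^3 = 3 × 1728 = 5184
Sum = 6 + 60 + 1584 + 5184
= 6834


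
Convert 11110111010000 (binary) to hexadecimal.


Group into 4-bit nibbles: 0011110111010000
  0011 = 3
  1101 = D
  1101 = D
  0000 = 0
= 0x3DD0


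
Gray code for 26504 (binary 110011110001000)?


Binary: 110011110001000
Gray code: G = B XOR (B >> 1)
B >> 1 = 011001111000100
110011110001000 XOR 011001111000100:
  1 XOR 0 = 1
  1 XOR 1 = 0
  0 XOR 1 = 1
  0 XOR 0 = 0
  1 XOR 0 = 1
  1 XOR 1 = 0
  1 XOR 1 = 0
  1 XOR 1 = 0
  0 XOR 1 = 1
  0 XOR 0 = 0
  0 XOR 0 = 0
  1 XOR 0 = 1
  0 XOR 1 = 1
  0 XOR 0 = 0
  0 XOR 0 = 0
= 101010001001100


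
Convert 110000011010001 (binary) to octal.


Group into 3-bit groups: 110000011010001
  110 = 6
  000 = 0
  011 = 3
  010 = 2
  001 = 1
= 0o60321


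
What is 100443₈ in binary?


Each octal digit → 3 binary bits:
  1 = 001
  0 = 000
  0 = 000
  4 = 100
  4 = 100
  3 = 011
Concatenate: 001 000 000 100 100 011
= 001000000100100011


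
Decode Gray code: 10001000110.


Gray code: 10001000110
MSB stays the same: 1
Each subsequent bit = prev_binary XOR current_gray:
  B[1] = 1 XOR 0 = 1
  B[2] = 1 XOR 0 = 1
  B[3] = 1 XOR 0 = 1
  B[4] = 1 XOR 1 = 0
  B[5] = 0 XOR 0 = 0
  B[6] = 0 XOR 0 = 0
  B[7] = 0 XOR 0 = 0
  B[8] = 0 XOR 1 = 1
  B[9] = 1 XOR 1 = 0
  B[10] = 0 XOR 0 = 0
= 11110000100 (1924 decimal)


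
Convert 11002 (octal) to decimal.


Positional values:
Position 0: 2 × 8^0 = 2
Position 1: 0 × 8^1 = 0
Position 2: 0 × 8^2 = 0
Position 3: 1 × 8^3 = 512
Position 4: 1 × 8^4 = 4096
Sum = 2 + 0 + 0 + 512 + 4096
= 4610


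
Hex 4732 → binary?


Each hex digit → 4 binary bits:
  4 = 0100
  7 = 0111
  3 = 0011
  2 = 0010
Concatenate: 0100 0111 0011 0010
= 0100011100110010


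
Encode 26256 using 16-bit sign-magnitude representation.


Sign bit: 0 (positive)
Magnitude: 26256 = 110011010010000
= 0110011010010000


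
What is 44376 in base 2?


Divide by 2 repeatedly:
44376 ÷ 2 = 22188 remainder 0
22188 ÷ 2 = 11094 remainder 0
11094 ÷ 2 = 5547 remainder 0
5547 ÷ 2 = 2773 remainder 1
2773 ÷ 2 = 1386 remainder 1
1386 ÷ 2 = 693 remainder 0
693 ÷ 2 = 346 remainder 1
346 ÷ 2 = 173 remainder 0
173 ÷ 2 = 86 remainder 1
86 ÷ 2 = 43 remainder 0
43 ÷ 2 = 21 remainder 1
21 ÷ 2 = 10 remainder 1
10 ÷ 2 = 5 remainder 0
5 ÷ 2 = 2 remainder 1
2 ÷ 2 = 1 remainder 0
1 ÷ 2 = 0 remainder 1
Reading remainders bottom-up:
= 1010110101011000


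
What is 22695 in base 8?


Divide by 8 repeatedly:
22695 ÷ 8 = 2836 remainder 7
2836 ÷ 8 = 354 remainder 4
354 ÷ 8 = 44 remainder 2
44 ÷ 8 = 5 remainder 4
5 ÷ 8 = 0 remainder 5
Reading remainders bottom-up:
= 0o54247


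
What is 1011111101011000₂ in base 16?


Group into 4-bit nibbles: 1011111101011000
  1011 = B
  1111 = F
  0101 = 5
  1000 = 8
= 0xBF58


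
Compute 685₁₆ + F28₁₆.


Align and add column by column (LSB to MSB, each column mod 16 with carry):
  0685
+ 0F28
  ----
  col 0: 5(5) + 8(8) + 0 (carry in) = 13 → D(13), carry out 0
  col 1: 8(8) + 2(2) + 0 (carry in) = 10 → A(10), carry out 0
  col 2: 6(6) + F(15) + 0 (carry in) = 21 → 5(5), carry out 1
  col 3: 0(0) + 0(0) + 1 (carry in) = 1 → 1(1), carry out 0
Reading digits MSB→LSB: 15AD
Strip leading zeros: 15AD
= 0x15AD


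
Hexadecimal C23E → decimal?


Positional values:
Position 0: E × 16^0 = 14 × 1 = 14
Position 1: 3 × 16^1 = 3 × 16 = 48
Position 2: 2 × 16^2 = 2 × 256 = 512
Position 3: C × 16^3 = 12 × 4096 = 49152
Sum = 14 + 48 + 512 + 49152
= 49726


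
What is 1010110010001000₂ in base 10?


Positional values:
Bit 3: 1 × 2^3 = 8
Bit 7: 1 × 2^7 = 128
Bit 10: 1 × 2^10 = 1024
Bit 11: 1 × 2^11 = 2048
Bit 13: 1 × 2^13 = 8192
Bit 15: 1 × 2^15 = 32768
Sum = 8 + 128 + 1024 + 2048 + 8192 + 32768
= 44168


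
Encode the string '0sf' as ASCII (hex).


String: '0sf'  (3 characters)
Per-character ASCII lookup:
  '0': digits start at 48: '0' = 48 + 0 = 48 → 0x30
  's': lowercase starts at 97: 's' = 97 + 18 = 115 → 0x73
  'f': lowercase starts at 97: 'f' = 97 + 5 = 102 → 0x66
= 0x30 0x73 0x66


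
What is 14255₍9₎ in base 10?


Positional values (base 9):
  5 × 9^0 = 5 × 1 = 5
  5 × 9^1 = 5 × 9 = 45
  2 × 9^2 = 2 × 81 = 162
  4 × 9^3 = 4 × 729 = 2916
  1 × 9^4 = 1 × 6561 = 6561
Sum = 5 + 45 + 162 + 2916 + 6561
= 9689


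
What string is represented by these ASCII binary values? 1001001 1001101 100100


Codes (binary): 1001001 1001101 100100
Per-code ASCII lookup:
  1001001 = 73  (range 65-90: uppercase, 73 - 65 = 8) → 'I'
  1001101 = 77  (range 65-90: uppercase, 77 - 65 = 12) → 'M'
  100100 = 36  (special character) → '$'
= 'IM$'


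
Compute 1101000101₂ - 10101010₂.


Align and subtract column by column (LSB to MSB, borrowing when needed):
  1101000101
- 0010101010
  ----------
  col 0: (1 - 0 borrow-in) - 0 → 1 - 0 = 1, borrow out 0
  col 1: (0 - 0 borrow-in) - 1 → borrow from next column: (0+2) - 1 = 1, borrow out 1
  col 2: (1 - 1 borrow-in) - 0 → 0 - 0 = 0, borrow out 0
  col 3: (0 - 0 borrow-in) - 1 → borrow from next column: (0+2) - 1 = 1, borrow out 1
  col 4: (0 - 1 borrow-in) - 0 → borrow from next column: (-1+2) - 0 = 1, borrow out 1
  col 5: (0 - 1 borrow-in) - 1 → borrow from next column: (-1+2) - 1 = 0, borrow out 1
  col 6: (1 - 1 borrow-in) - 0 → 0 - 0 = 0, borrow out 0
  col 7: (0 - 0 borrow-in) - 1 → borrow from next column: (0+2) - 1 = 1, borrow out 1
  col 8: (1 - 1 borrow-in) - 0 → 0 - 0 = 0, borrow out 0
  col 9: (1 - 0 borrow-in) - 0 → 1 - 0 = 1, borrow out 0
Reading bits MSB→LSB: 1010011011
Strip leading zeros: 1010011011
= 1010011011


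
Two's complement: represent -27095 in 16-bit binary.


Original: 0110100111010111
Step 1 - Invert all bits: 1001011000101000
Step 2 - Add 1: 1001011000101000 + 1
= 1001011000101001 (represents -27095)


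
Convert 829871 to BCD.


Each digit → 4-bit binary:
  8 → 1000
  2 → 0010
  9 → 1001
  8 → 1000
  7 → 0111
  1 → 0001
= 1000 0010 1001 1000 0111 0001


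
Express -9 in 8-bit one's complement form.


Original: 00001001
Invert all bits:
  bit 0: 0 → 1
  bit 1: 0 → 1
  bit 2: 0 → 1
  bit 3: 0 → 1
  bit 4: 1 → 0
  bit 5: 0 → 1
  bit 6: 0 → 1
  bit 7: 1 → 0
= 11110110


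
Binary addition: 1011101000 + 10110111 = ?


Align and add column by column (LSB to MSB, carry propagating):
  01011101000
+ 00010110111
  -----------
  col 0: 0 + 1 + 0 (carry in) = 1 → bit 1, carry out 0
  col 1: 0 + 1 + 0 (carry in) = 1 → bit 1, carry out 0
  col 2: 0 + 1 + 0 (carry in) = 1 → bit 1, carry out 0
  col 3: 1 + 0 + 0 (carry in) = 1 → bit 1, carry out 0
  col 4: 0 + 1 + 0 (carry in) = 1 → bit 1, carry out 0
  col 5: 1 + 1 + 0 (carry in) = 2 → bit 0, carry out 1
  col 6: 1 + 0 + 1 (carry in) = 2 → bit 0, carry out 1
  col 7: 1 + 1 + 1 (carry in) = 3 → bit 1, carry out 1
  col 8: 0 + 0 + 1 (carry in) = 1 → bit 1, carry out 0
  col 9: 1 + 0 + 0 (carry in) = 1 → bit 1, carry out 0
  col 10: 0 + 0 + 0 (carry in) = 0 → bit 0, carry out 0
Reading bits MSB→LSB: 01110011111
Strip leading zeros: 1110011111
= 1110011111


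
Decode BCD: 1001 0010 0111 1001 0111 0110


Each 4-bit group → digit:
  1001 → 9
  0010 → 2
  0111 → 7
  1001 → 9
  0111 → 7
  0110 → 6
= 927976


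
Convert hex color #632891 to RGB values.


Hex: #632891
R = 63₁₆ = 99
G = 28₁₆ = 40
B = 91₁₆ = 145
= RGB(99, 40, 145)


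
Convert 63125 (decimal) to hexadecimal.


Divide by 16 repeatedly:
63125 ÷ 16 = 3945 remainder 5 (5)
3945 ÷ 16 = 246 remainder 9 (9)
246 ÷ 16 = 15 remainder 6 (6)
15 ÷ 16 = 0 remainder 15 (F)
Reading remainders bottom-up:
= 0xF695


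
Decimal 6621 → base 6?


Divide by 6 repeatedly:
6621 ÷ 6 = 1103 remainder 3
1103 ÷ 6 = 183 remainder 5
183 ÷ 6 = 30 remainder 3
30 ÷ 6 = 5 remainder 0
5 ÷ 6 = 0 remainder 5
Reading remainders bottom-up:
= 50353


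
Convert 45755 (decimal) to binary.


Divide by 2 repeatedly:
45755 ÷ 2 = 22877 remainder 1
22877 ÷ 2 = 11438 remainder 1
11438 ÷ 2 = 5719 remainder 0
5719 ÷ 2 = 2859 remainder 1
2859 ÷ 2 = 1429 remainder 1
1429 ÷ 2 = 714 remainder 1
714 ÷ 2 = 357 remainder 0
357 ÷ 2 = 178 remainder 1
178 ÷ 2 = 89 remainder 0
89 ÷ 2 = 44 remainder 1
44 ÷ 2 = 22 remainder 0
22 ÷ 2 = 11 remainder 0
11 ÷ 2 = 5 remainder 1
5 ÷ 2 = 2 remainder 1
2 ÷ 2 = 1 remainder 0
1 ÷ 2 = 0 remainder 1
Reading remainders bottom-up:
= 1011001010111011


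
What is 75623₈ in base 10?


Positional values:
Position 0: 3 × 8^0 = 3
Position 1: 2 × 8^1 = 16
Position 2: 6 × 8^2 = 384
Position 3: 5 × 8^3 = 2560
Position 4: 7 × 8^4 = 28672
Sum = 3 + 16 + 384 + 2560 + 28672
= 31635


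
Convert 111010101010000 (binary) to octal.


Group into 3-bit groups: 111010101010000
  111 = 7
  010 = 2
  101 = 5
  010 = 2
  000 = 0
= 0o72520


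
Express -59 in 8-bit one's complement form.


Original: 00111011
Invert all bits:
  bit 0: 0 → 1
  bit 1: 0 → 1
  bit 2: 1 → 0
  bit 3: 1 → 0
  bit 4: 1 → 0
  bit 5: 0 → 1
  bit 6: 1 → 0
  bit 7: 1 → 0
= 11000100


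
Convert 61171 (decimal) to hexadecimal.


Divide by 16 repeatedly:
61171 ÷ 16 = 3823 remainder 3 (3)
3823 ÷ 16 = 238 remainder 15 (F)
238 ÷ 16 = 14 remainder 14 (E)
14 ÷ 16 = 0 remainder 14 (E)
Reading remainders bottom-up:
= 0xEEF3


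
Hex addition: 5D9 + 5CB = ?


Align and add column by column (LSB to MSB, each column mod 16 with carry):
  05D9
+ 05CB
  ----
  col 0: 9(9) + B(11) + 0 (carry in) = 20 → 4(4), carry out 1
  col 1: D(13) + C(12) + 1 (carry in) = 26 → A(10), carry out 1
  col 2: 5(5) + 5(5) + 1 (carry in) = 11 → B(11), carry out 0
  col 3: 0(0) + 0(0) + 0 (carry in) = 0 → 0(0), carry out 0
Reading digits MSB→LSB: 0BA4
Strip leading zeros: BA4
= 0xBA4


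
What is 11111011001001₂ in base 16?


Group into 4-bit nibbles: 0011111011001001
  0011 = 3
  1110 = E
  1100 = C
  1001 = 9
= 0x3EC9


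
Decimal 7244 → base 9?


Divide by 9 repeatedly:
7244 ÷ 9 = 804 remainder 8
804 ÷ 9 = 89 remainder 3
89 ÷ 9 = 9 remainder 8
9 ÷ 9 = 1 remainder 0
1 ÷ 9 = 0 remainder 1
Reading remainders bottom-up:
= 10838


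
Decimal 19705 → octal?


Divide by 8 repeatedly:
19705 ÷ 8 = 2463 remainder 1
2463 ÷ 8 = 307 remainder 7
307 ÷ 8 = 38 remainder 3
38 ÷ 8 = 4 remainder 6
4 ÷ 8 = 0 remainder 4
Reading remainders bottom-up:
= 0o46371


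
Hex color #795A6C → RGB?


Hex: #795A6C
R = 79₁₆ = 121
G = 5A₁₆ = 90
B = 6C₁₆ = 108
= RGB(121, 90, 108)


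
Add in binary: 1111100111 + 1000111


Align and add column by column (LSB to MSB, carry propagating):
  01111100111
+ 00001000111
  -----------
  col 0: 1 + 1 + 0 (carry in) = 2 → bit 0, carry out 1
  col 1: 1 + 1 + 1 (carry in) = 3 → bit 1, carry out 1
  col 2: 1 + 1 + 1 (carry in) = 3 → bit 1, carry out 1
  col 3: 0 + 0 + 1 (carry in) = 1 → bit 1, carry out 0
  col 4: 0 + 0 + 0 (carry in) = 0 → bit 0, carry out 0
  col 5: 1 + 0 + 0 (carry in) = 1 → bit 1, carry out 0
  col 6: 1 + 1 + 0 (carry in) = 2 → bit 0, carry out 1
  col 7: 1 + 0 + 1 (carry in) = 2 → bit 0, carry out 1
  col 8: 1 + 0 + 1 (carry in) = 2 → bit 0, carry out 1
  col 9: 1 + 0 + 1 (carry in) = 2 → bit 0, carry out 1
  col 10: 0 + 0 + 1 (carry in) = 1 → bit 1, carry out 0
Reading bits MSB→LSB: 10000101110
Strip leading zeros: 10000101110
= 10000101110


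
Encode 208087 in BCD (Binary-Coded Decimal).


Each digit → 4-bit binary:
  2 → 0010
  0 → 0000
  8 → 1000
  0 → 0000
  8 → 1000
  7 → 0111
= 0010 0000 1000 0000 1000 0111


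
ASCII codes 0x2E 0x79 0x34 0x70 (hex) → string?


Codes (hex): 0x2E 0x79 0x34 0x70
Per-code ASCII lookup:
  0x2E = 46  (special character) → '.'
  0x79 = 121  (range 97-122: lowercase, 121 - 97 = 24) → 'y'
  0x34 = 52  (range 48-57: digits, 52 - 48 = 4) → '4'
  0x70 = 112  (range 97-122: lowercase, 112 - 97 = 15) → 'p'
= '.y4p'


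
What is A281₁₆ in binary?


Each hex digit → 4 binary bits:
  A = 1010
  2 = 0010
  8 = 1000
  1 = 0001
Concatenate: 1010 0010 1000 0001
= 1010001010000001


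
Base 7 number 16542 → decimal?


Positional values (base 7):
  2 × 7^0 = 2 × 1 = 2
  4 × 7^1 = 4 × 7 = 28
  5 × 7^2 = 5 × 49 = 245
  6 × 7^3 = 6 × 343 = 2058
  1 × 7^4 = 1 × 2401 = 2401
Sum = 2 + 28 + 245 + 2058 + 2401
= 4734


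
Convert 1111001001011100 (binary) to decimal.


Positional values:
Bit 2: 1 × 2^2 = 4
Bit 3: 1 × 2^3 = 8
Bit 4: 1 × 2^4 = 16
Bit 6: 1 × 2^6 = 64
Bit 9: 1 × 2^9 = 512
Bit 12: 1 × 2^12 = 4096
Bit 13: 1 × 2^13 = 8192
Bit 14: 1 × 2^14 = 16384
Bit 15: 1 × 2^15 = 32768
Sum = 4 + 8 + 16 + 64 + 512 + 4096 + 8192 + 16384 + 32768
= 62044


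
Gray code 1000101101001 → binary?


Gray code: 1000101101001
MSB stays the same: 1
Each subsequent bit = prev_binary XOR current_gray:
  B[1] = 1 XOR 0 = 1
  B[2] = 1 XOR 0 = 1
  B[3] = 1 XOR 0 = 1
  B[4] = 1 XOR 1 = 0
  B[5] = 0 XOR 0 = 0
  B[6] = 0 XOR 1 = 1
  B[7] = 1 XOR 1 = 0
  B[8] = 0 XOR 0 = 0
  B[9] = 0 XOR 1 = 1
  B[10] = 1 XOR 0 = 1
  B[11] = 1 XOR 0 = 1
  B[12] = 1 XOR 1 = 0
= 1111001001110 (7758 decimal)


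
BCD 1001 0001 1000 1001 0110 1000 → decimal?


Each 4-bit group → digit:
  1001 → 9
  0001 → 1
  1000 → 8
  1001 → 9
  0110 → 6
  1000 → 8
= 918968


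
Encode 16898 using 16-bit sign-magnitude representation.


Sign bit: 0 (positive)
Magnitude: 16898 = 100001000000010
= 0100001000000010


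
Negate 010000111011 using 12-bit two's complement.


Original: 010000111011
Step 1 - Invert all bits: 101111000100
Step 2 - Add 1: 101111000100 + 1
= 101111000101 (represents -1083)


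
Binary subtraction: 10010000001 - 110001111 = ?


Align and subtract column by column (LSB to MSB, borrowing when needed):
  10010000001
- 00110001111
  -----------
  col 0: (1 - 0 borrow-in) - 1 → 1 - 1 = 0, borrow out 0
  col 1: (0 - 0 borrow-in) - 1 → borrow from next column: (0+2) - 1 = 1, borrow out 1
  col 2: (0 - 1 borrow-in) - 1 → borrow from next column: (-1+2) - 1 = 0, borrow out 1
  col 3: (0 - 1 borrow-in) - 1 → borrow from next column: (-1+2) - 1 = 0, borrow out 1
  col 4: (0 - 1 borrow-in) - 0 → borrow from next column: (-1+2) - 0 = 1, borrow out 1
  col 5: (0 - 1 borrow-in) - 0 → borrow from next column: (-1+2) - 0 = 1, borrow out 1
  col 6: (0 - 1 borrow-in) - 0 → borrow from next column: (-1+2) - 0 = 1, borrow out 1
  col 7: (1 - 1 borrow-in) - 1 → borrow from next column: (0+2) - 1 = 1, borrow out 1
  col 8: (0 - 1 borrow-in) - 1 → borrow from next column: (-1+2) - 1 = 0, borrow out 1
  col 9: (0 - 1 borrow-in) - 0 → borrow from next column: (-1+2) - 0 = 1, borrow out 1
  col 10: (1 - 1 borrow-in) - 0 → 0 - 0 = 0, borrow out 0
Reading bits MSB→LSB: 01011110010
Strip leading zeros: 1011110010
= 1011110010


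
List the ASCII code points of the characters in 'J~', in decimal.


String: 'J~'  (2 characters)
Per-character ASCII lookup:
  'J': uppercase starts at 65: 'J' = 65 + 9 = 74
  '~': special character: '~' = 126
= 74 126


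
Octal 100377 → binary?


Each octal digit → 3 binary bits:
  1 = 001
  0 = 000
  0 = 000
  3 = 011
  7 = 111
  7 = 111
Concatenate: 001 000 000 011 111 111
= 001000000011111111


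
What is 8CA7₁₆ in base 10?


Positional values:
Position 0: 7 × 16^0 = 7 × 1 = 7
Position 1: A × 16^1 = 10 × 16 = 160
Position 2: C × 16^2 = 12 × 256 = 3072
Position 3: 8 × 16^3 = 8 × 4096 = 32768
Sum = 7 + 160 + 3072 + 32768
= 36007


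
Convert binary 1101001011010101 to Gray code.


Binary: 1101001011010101
Gray code: G = B XOR (B >> 1)
B >> 1 = 0110100101101010
1101001011010101 XOR 0110100101101010:
  1 XOR 0 = 1
  1 XOR 1 = 0
  0 XOR 1 = 1
  1 XOR 0 = 1
  0 XOR 1 = 1
  0 XOR 0 = 0
  1 XOR 0 = 1
  0 XOR 1 = 1
  1 XOR 0 = 1
  1 XOR 1 = 0
  0 XOR 1 = 1
  1 XOR 0 = 1
  0 XOR 1 = 1
  1 XOR 0 = 1
  0 XOR 1 = 1
  1 XOR 0 = 1
= 1011101110111111


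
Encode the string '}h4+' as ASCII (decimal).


String: '}h4+'  (4 characters)
Per-character ASCII lookup:
  '}': special character: '}' = 125
  'h': lowercase starts at 97: 'h' = 97 + 7 = 104
  '4': digits start at 48: '4' = 48 + 4 = 52
  '+': special character: '+' = 43
= 125 104 52 43


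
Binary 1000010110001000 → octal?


Group into 3-bit groups: 001000010110001000
  001 = 1
  000 = 0
  010 = 2
  110 = 6
  001 = 1
  000 = 0
= 0o102610


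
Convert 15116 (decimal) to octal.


Divide by 8 repeatedly:
15116 ÷ 8 = 1889 remainder 4
1889 ÷ 8 = 236 remainder 1
236 ÷ 8 = 29 remainder 4
29 ÷ 8 = 3 remainder 5
3 ÷ 8 = 0 remainder 3
Reading remainders bottom-up:
= 0o35414


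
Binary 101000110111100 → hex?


Group into 4-bit nibbles: 0101000110111100
  0101 = 5
  0001 = 1
  1011 = B
  1100 = C
= 0x51BC


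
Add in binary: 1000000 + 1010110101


Align and add column by column (LSB to MSB, carry propagating):
  00001000000
+ 01010110101
  -----------
  col 0: 0 + 1 + 0 (carry in) = 1 → bit 1, carry out 0
  col 1: 0 + 0 + 0 (carry in) = 0 → bit 0, carry out 0
  col 2: 0 + 1 + 0 (carry in) = 1 → bit 1, carry out 0
  col 3: 0 + 0 + 0 (carry in) = 0 → bit 0, carry out 0
  col 4: 0 + 1 + 0 (carry in) = 1 → bit 1, carry out 0
  col 5: 0 + 1 + 0 (carry in) = 1 → bit 1, carry out 0
  col 6: 1 + 0 + 0 (carry in) = 1 → bit 1, carry out 0
  col 7: 0 + 1 + 0 (carry in) = 1 → bit 1, carry out 0
  col 8: 0 + 0 + 0 (carry in) = 0 → bit 0, carry out 0
  col 9: 0 + 1 + 0 (carry in) = 1 → bit 1, carry out 0
  col 10: 0 + 0 + 0 (carry in) = 0 → bit 0, carry out 0
Reading bits MSB→LSB: 01011110101
Strip leading zeros: 1011110101
= 1011110101


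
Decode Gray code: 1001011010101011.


Gray code: 1001011010101011
MSB stays the same: 1
Each subsequent bit = prev_binary XOR current_gray:
  B[1] = 1 XOR 0 = 1
  B[2] = 1 XOR 0 = 1
  B[3] = 1 XOR 1 = 0
  B[4] = 0 XOR 0 = 0
  B[5] = 0 XOR 1 = 1
  B[6] = 1 XOR 1 = 0
  B[7] = 0 XOR 0 = 0
  B[8] = 0 XOR 1 = 1
  B[9] = 1 XOR 0 = 1
  B[10] = 1 XOR 1 = 0
  B[11] = 0 XOR 0 = 0
  B[12] = 0 XOR 1 = 1
  B[13] = 1 XOR 0 = 1
  B[14] = 1 XOR 1 = 0
  B[15] = 0 XOR 1 = 1
= 1110010011001101 (58573 decimal)


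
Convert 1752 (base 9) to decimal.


Positional values (base 9):
  2 × 9^0 = 2 × 1 = 2
  5 × 9^1 = 5 × 9 = 45
  7 × 9^2 = 7 × 81 = 567
  1 × 9^3 = 1 × 729 = 729
Sum = 2 + 45 + 567 + 729
= 1343
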